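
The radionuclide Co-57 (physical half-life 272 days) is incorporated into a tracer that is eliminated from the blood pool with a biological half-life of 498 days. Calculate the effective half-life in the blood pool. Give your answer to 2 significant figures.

180 days

1/t_eff = 1/t_phys + 1/t_biol = 1/272 + 1/498 = 0.0056845 per day.
t_eff = 272 × 498 / (272 + 498) ≈ 175.92 days.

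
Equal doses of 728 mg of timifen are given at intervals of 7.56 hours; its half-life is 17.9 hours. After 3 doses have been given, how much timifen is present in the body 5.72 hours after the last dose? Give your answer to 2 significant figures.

The 3 doses were given 20.84, 13.28, 5.72 hours ago.
Total = 728·(1/2)^(20.84/17.9) + 728·(1/2)^(13.28/17.9) + 728·(1/2)^(5.72/17.9)
      = 324.83 + 435.31 + 583.36 ≈ 1343.5 mg.

1300 mg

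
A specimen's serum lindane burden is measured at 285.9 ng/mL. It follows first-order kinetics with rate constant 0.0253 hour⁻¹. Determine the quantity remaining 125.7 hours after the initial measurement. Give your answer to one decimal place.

11.9 ng/mL

t½ = ln 2 / k = 0.69315 / 0.0253 ≈ 27.397 hours.
Number of half-lives: n = 125.7/27.397 ≈ 4.5881.
Remaining = 285.9 × (1/2)^4.5881 = 285.9 × 0.041577 ≈ 11.887 ng/mL.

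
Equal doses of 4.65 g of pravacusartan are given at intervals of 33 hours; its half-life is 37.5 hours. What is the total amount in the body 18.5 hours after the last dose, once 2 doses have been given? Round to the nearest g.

The 2 doses were given 51.5, 18.5 hours ago.
Total = 4.65·(1/2)^(51.5/37.5) + 4.65·(1/2)^(18.5/37.5)
      = 1.7949 + 3.3033 ≈ 5.0982 g.

5 g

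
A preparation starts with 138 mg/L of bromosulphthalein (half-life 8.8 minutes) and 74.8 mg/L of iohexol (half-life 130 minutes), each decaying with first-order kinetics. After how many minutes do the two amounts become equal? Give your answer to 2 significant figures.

8.3 minutes

Set 138·(1/2)^(t/8.8) = 74.8·(1/2)^(t/130).
Taking log₂: log₂(138/74.8) = t·(1/8.8 − 1/130).
log₂(1.8449) = 0.88356; 1/8.8 − 1/130 = 0.10594.
t = 0.88356 / 0.10594 ≈ 8.3399 minutes.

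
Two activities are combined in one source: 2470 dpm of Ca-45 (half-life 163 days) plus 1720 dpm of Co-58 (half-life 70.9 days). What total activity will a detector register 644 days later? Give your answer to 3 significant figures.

Ca-45: 2470 × (1/2)^(644/163) = 2470 × (1/2)^3.9509 ≈ 159.72 dpm.
Co-58: 1720 × (1/2)^(644/70.9) = 1720 × (1/2)^9.0832 ≈ 3.1711 dpm.
Total = 159.72 + 3.1711 ≈ 162.89 dpm.

163 dpm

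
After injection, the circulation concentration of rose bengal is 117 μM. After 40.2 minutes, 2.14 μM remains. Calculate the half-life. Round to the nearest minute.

A/A₀ = 2.14/117 ≈ 0.018291.
n = log₂(54.673) ≈ 5.7728 half-lives elapsed in 40.2 minutes.
t½ = 40.2/5.7728 ≈ 6.9637 minutes.

7 minutes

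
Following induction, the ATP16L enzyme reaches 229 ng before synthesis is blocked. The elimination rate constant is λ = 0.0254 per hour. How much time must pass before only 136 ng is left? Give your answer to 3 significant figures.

t½ = ln 2 / λ = 0.69315 / 0.0254 ≈ 27.289 hours.
Fraction remaining = 136/229 ≈ 0.59389.
n = log₂(229/136) = ln(1.6838)/ln 2 ≈ 0.75174 half-lives.
t = n × t½ = 0.75174 × 27.289 ≈ 20.514 hours.

20.5 hours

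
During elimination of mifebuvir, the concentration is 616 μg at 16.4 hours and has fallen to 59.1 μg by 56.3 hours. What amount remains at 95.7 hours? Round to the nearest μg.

6 μg

Over Δt = 56.3 − 16.4 = 39.9 hours, the level fell by a factor of 616/59.1 ≈ 10.423.
n = log₂(10.423) ≈ 3.3817 half-lives, so t½ = 39.9/3.3817 ≈ 11.799 hours.
From t = 56.3 to t = 95.7: 59.1 × (1/2)^((95.7−56.3)/11.799) ≈ 5.8392 μg.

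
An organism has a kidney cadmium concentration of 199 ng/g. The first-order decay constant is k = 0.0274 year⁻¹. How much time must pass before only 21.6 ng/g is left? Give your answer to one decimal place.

81.0 years

t½ = ln 2 / k = 0.69315 / 0.0274 ≈ 25.297 years.
Fraction remaining = 21.6/199 ≈ 0.10854.
n = log₂(199/21.6) = ln(9.213)/ln 2 ≈ 3.2037 half-lives.
t = n × t½ = 3.2037 × 25.297 ≈ 81.044 years.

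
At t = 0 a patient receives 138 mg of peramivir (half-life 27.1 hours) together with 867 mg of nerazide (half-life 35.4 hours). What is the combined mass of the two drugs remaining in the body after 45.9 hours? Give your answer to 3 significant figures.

396 mg

peramivir: 138 × (1/2)^(45.9/27.1) = 138 × (1/2)^1.6937 ≈ 42.66 mg.
nerazide: 867 × (1/2)^(45.9/35.4) = 867 × (1/2)^1.2966 ≈ 352.94 mg.
Total = 42.66 + 352.94 ≈ 395.6 mg.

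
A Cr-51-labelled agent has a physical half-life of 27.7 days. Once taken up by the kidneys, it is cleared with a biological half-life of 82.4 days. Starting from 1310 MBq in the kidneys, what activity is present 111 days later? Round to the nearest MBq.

32 MBq

1/t_eff = 1/t_phys + 1/t_biol = 1/27.7 + 1/82.4 = 0.048237 per day.
t_eff = 27.7 × 82.4 / (27.7 + 82.4) ≈ 20.731 days.
Remaining = 1310 × (1/2)^(111/20.731) = 1310 × (1/2)^5.3543 ≈ 32.023 MBq.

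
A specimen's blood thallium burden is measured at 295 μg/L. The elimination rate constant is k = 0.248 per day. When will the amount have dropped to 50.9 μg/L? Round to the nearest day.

t½ = ln 2 / k = 0.69315 / 0.248 ≈ 2.7949 days.
Fraction remaining = 50.9/295 ≈ 0.17254.
n = log₂(295/50.9) = ln(5.7957)/ln 2 ≈ 2.535 half-lives.
t = n × t½ = 2.535 × 2.7949 ≈ 7.0851 days.

7 days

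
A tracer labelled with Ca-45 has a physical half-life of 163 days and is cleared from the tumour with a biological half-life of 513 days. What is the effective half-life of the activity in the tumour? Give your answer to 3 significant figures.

124 days

1/t_eff = 1/t_phys + 1/t_biol = 1/163 + 1/513 = 0.0080843 per day.
t_eff = 163 × 513 / (163 + 513) ≈ 123.7 days.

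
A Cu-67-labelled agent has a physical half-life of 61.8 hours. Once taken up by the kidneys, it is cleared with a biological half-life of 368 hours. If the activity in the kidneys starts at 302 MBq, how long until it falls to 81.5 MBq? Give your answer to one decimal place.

100.0 hours

1/t_eff = 1/t_phys + 1/t_biol = 1/61.8 + 1/368 = 0.018899 per hour.
t_eff = 61.8 × 368 / (61.8 + 368) ≈ 52.914 hours.
n = log₂(302/81.5) ≈ 1.8897; t = 1.8897 × 52.914 ≈ 99.99 hours.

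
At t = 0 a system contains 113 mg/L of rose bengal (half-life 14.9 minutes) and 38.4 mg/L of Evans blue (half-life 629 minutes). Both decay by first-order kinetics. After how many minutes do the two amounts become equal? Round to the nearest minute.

24 minutes

Set 113·(1/2)^(t/14.9) = 38.4·(1/2)^(t/629).
Taking log₂: log₂(113/38.4) = t·(1/14.9 − 1/629).
log₂(2.9427) = 1.5571; 1/14.9 − 1/629 = 0.065524.
t = 1.5571 / 0.065524 ≈ 23.764 minutes.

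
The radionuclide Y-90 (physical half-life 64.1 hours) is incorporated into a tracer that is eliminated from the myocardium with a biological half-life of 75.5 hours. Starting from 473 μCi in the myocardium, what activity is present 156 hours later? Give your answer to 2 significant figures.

1/t_eff = 1/t_phys + 1/t_biol = 1/64.1 + 1/75.5 = 0.028846 per hour.
t_eff = 64.1 × 75.5 / (64.1 + 75.5) ≈ 34.667 hours.
Remaining = 473 × (1/2)^(156/34.667) = 473 × (1/2)^4.4999 ≈ 20.905 μCi.

21 μCi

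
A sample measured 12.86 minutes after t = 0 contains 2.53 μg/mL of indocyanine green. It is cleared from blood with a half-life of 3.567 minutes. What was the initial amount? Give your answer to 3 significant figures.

30.8 μg/mL

Number of half-lives elapsed: n = 12.86/3.567 ≈ 3.6053.
A₀ = A × 2^n = 2.53 × 2^3.6053 = 2.53 × 12.17 ≈ 30.79 μg/mL.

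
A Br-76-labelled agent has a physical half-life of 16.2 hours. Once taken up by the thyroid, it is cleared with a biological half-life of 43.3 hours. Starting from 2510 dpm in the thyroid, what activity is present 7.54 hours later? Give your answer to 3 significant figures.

1610 dpm

1/t_eff = 1/t_phys + 1/t_biol = 1/16.2 + 1/43.3 = 0.084823 per hour.
t_eff = 16.2 × 43.3 / (16.2 + 43.3) ≈ 11.789 hours.
Remaining = 2510 × (1/2)^(7.54/11.789) = 2510 × (1/2)^0.63957 ≈ 1611.2 dpm.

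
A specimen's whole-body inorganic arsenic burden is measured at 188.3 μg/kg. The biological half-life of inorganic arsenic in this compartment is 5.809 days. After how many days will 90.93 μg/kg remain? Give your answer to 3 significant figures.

6.10 days

Fraction remaining = 90.93/188.3 ≈ 0.4829.
n = log₂(188.3/90.93) = ln(2.0708)/ln 2 ≈ 1.0502 half-lives.
t = n × t½ = 1.0502 × 5.809 ≈ 6.1006 days.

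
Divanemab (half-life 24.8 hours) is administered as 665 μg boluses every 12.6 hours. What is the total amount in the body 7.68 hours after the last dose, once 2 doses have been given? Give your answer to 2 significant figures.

910 μg

The 2 doses were given 20.28, 7.68 hours ago.
Total = 665·(1/2)^(20.28/24.8) + 665·(1/2)^(7.68/24.8)
      = 377.27 + 536.54 ≈ 913.81 μg.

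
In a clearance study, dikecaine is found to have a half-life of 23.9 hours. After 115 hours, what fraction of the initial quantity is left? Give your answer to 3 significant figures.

0.0356

n = 115/23.9 ≈ 4.8117 half-lives.
Fraction remaining = (1/2)^4.8117 ≈ 0.035607.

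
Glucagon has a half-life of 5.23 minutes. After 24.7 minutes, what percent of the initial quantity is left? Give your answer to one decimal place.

3.8%

n = 24.7/5.23 ≈ 4.7228 half-lives.
Fraction remaining = (1/2)^4.7228 ≈ 0.037871, i.e. 3.7871%.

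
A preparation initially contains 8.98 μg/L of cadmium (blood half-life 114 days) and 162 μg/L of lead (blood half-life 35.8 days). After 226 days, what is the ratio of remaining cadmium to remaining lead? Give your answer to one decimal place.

cadmium: 8.98 × (1/2)^(226/114) = 8.98 × (1/2)^1.9825 ≈ 2.2725 μg/L.
lead: 162 × (1/2)^(226/35.8) = 162 × (1/2)^6.3128 ≈ 2.0378 μg/L.
Ratio ≈ 2.2725 / 2.0378 ≈ 1.1152.

1.1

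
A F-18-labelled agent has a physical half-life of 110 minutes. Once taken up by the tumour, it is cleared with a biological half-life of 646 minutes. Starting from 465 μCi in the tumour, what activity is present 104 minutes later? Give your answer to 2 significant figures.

1/t_eff = 1/t_phys + 1/t_biol = 1/110 + 1/646 = 0.010639 per minute.
t_eff = 110 × 646 / (110 + 646) ≈ 93.995 minutes.
Remaining = 465 × (1/2)^(104/93.995) = 465 × (1/2)^1.1064 ≈ 215.96 μCi.

220 μCi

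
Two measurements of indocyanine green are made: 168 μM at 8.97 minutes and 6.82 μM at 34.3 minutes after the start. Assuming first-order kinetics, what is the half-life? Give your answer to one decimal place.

5.5 minutes

Over Δt = 34.3 − 8.97 = 25.33 minutes, the level fell by a factor of 168/6.82 ≈ 24.633.
n = log₂(24.633) ≈ 4.6225 half-lives, so t½ = 25.33/4.6225 ≈ 5.4797 minutes.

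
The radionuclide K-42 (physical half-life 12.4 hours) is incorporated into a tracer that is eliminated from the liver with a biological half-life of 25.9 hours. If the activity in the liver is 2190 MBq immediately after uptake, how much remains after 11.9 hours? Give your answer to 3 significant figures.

1/t_eff = 1/t_phys + 1/t_biol = 1/12.4 + 1/25.9 = 0.11926 per hour.
t_eff = 12.4 × 25.9 / (12.4 + 25.9) ≈ 8.3854 hours.
Remaining = 2190 × (1/2)^(11.9/8.3854) = 2190 × (1/2)^1.4191 ≈ 818.92 MBq.

819 MBq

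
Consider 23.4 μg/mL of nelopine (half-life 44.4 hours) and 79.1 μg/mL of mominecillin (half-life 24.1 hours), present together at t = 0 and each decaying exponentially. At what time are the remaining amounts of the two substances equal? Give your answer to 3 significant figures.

92.6 hours

Set 23.4·(1/2)^(t/44.4) = 79.1·(1/2)^(t/24.1).
Taking log₂: log₂(23.4/79.1) = t·(1/44.4 − 1/24.1).
log₂(0.29583) = -1.7572; 1/44.4 − 1/24.1 = -0.018971.
t = -1.7572 / -0.018971 ≈ 92.623 hours.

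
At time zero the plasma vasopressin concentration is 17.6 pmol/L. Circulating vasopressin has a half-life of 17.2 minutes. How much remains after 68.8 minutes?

Elapsed time is 4 half-lives (68.8/17.2).
Each half-life halves the amount: 17.6 × (1/2)^4 = 17.6/16 = 1.1 pmol/L.

1.1 pmol/L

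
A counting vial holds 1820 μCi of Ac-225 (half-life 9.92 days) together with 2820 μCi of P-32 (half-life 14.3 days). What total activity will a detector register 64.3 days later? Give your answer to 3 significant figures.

145 μCi

Ac-225: 1820 × (1/2)^(64.3/9.92) = 1820 × (1/2)^6.4819 ≈ 20.363 μCi.
P-32: 2820 × (1/2)^(64.3/14.3) = 2820 × (1/2)^4.4965 ≈ 124.93 μCi.
Total = 20.363 + 124.93 ≈ 145.29 μCi.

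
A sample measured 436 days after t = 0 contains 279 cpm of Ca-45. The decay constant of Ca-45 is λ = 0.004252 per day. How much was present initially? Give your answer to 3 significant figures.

1780 cpm

t½ = ln 2 / λ = 0.69315 / 0.004252 ≈ 163.02 days.
Number of half-lives elapsed: n = 436/163.02 ≈ 2.6746.
A₀ = A × 2^n = 279 × 2^2.6746 = 279 × 6.3845 ≈ 1781.3 cpm.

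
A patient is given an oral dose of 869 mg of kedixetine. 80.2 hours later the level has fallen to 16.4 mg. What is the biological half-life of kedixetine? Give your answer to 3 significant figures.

A/A₀ = 16.4/869 ≈ 0.018872.
n = log₂(52.988) ≈ 5.7276 half-lives elapsed in 80.2 hours.
t½ = 80.2/5.7276 ≈ 14.002 hours.

14.0 hours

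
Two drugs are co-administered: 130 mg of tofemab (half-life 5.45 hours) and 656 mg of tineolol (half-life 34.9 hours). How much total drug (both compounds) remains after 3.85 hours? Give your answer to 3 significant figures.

687 mg

tofemab: 130 × (1/2)^(3.85/5.45) = 130 × (1/2)^0.70642 ≈ 79.669 mg.
tineolol: 656 × (1/2)^(3.85/34.9) = 656 × (1/2)^0.11032 ≈ 607.71 mg.
Total = 79.669 + 607.71 ≈ 687.38 mg.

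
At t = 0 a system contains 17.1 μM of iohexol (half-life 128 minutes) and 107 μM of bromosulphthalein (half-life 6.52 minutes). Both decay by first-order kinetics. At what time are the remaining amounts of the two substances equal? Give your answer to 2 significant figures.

Set 17.1·(1/2)^(t/128) = 107·(1/2)^(t/6.52).
Taking log₂: log₂(17.1/107) = t·(1/128 − 1/6.52).
log₂(0.15981) = -2.6455; 1/128 − 1/6.52 = -0.14556.
t = -2.6455 / -0.14556 ≈ 18.175 minutes.

18 minutes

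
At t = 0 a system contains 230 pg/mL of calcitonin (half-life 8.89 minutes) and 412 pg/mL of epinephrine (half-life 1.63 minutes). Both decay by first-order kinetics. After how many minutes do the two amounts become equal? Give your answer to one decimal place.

Set 230·(1/2)^(t/8.89) = 412·(1/2)^(t/1.63).
Taking log₂: log₂(230/412) = t·(1/8.89 − 1/1.63).
log₂(0.55825) = -0.84101; 1/8.89 − 1/1.63 = -0.50101.
t = -0.84101 / -0.50101 ≈ 1.6786 minutes.

1.7 minutes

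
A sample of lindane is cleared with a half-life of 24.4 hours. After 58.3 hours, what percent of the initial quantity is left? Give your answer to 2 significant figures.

19%

n = 58.3/24.4 ≈ 2.3893 half-lives.
Fraction remaining = (1/2)^2.3893 ≈ 0.19087, i.e. 19.087%.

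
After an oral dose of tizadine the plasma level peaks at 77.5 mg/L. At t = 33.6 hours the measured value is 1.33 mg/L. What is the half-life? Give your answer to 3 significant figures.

5.73 hours

A/A₀ = 1.33/77.5 ≈ 0.017161.
n = log₂(58.271) ≈ 5.8647 half-lives elapsed in 33.6 hours.
t½ = 33.6/5.8647 ≈ 5.7292 hours.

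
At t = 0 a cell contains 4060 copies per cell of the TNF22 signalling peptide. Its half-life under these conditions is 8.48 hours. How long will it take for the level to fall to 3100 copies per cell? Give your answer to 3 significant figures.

Fraction remaining = 3100/4060 ≈ 0.76355.
n = log₂(4060/3100) = ln(1.3097)/ln 2 ≈ 0.38921 half-lives.
t = n × t½ = 0.38921 × 8.48 ≈ 3.3005 hours.

3.30 hours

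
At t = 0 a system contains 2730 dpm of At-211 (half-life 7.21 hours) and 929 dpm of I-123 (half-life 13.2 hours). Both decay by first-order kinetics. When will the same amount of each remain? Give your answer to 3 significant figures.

24.7 hours

Set 2730·(1/2)^(t/7.21) = 929·(1/2)^(t/13.2).
Taking log₂: log₂(2730/929) = t·(1/7.21 − 1/13.2).
log₂(2.9386) = 1.5552; 1/7.21 − 1/13.2 = 0.062939.
t = 1.5552 / 0.062939 ≈ 24.709 hours.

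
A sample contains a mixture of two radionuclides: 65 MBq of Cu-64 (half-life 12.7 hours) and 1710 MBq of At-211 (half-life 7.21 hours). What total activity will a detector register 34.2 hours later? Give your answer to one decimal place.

Cu-64: 65 × (1/2)^(34.2/12.7) = 65 × (1/2)^2.6929 ≈ 10.052 MBq.
At-211: 1710 × (1/2)^(34.2/7.21) = 1710 × (1/2)^4.7434 ≈ 63.839 MBq.
Total = 10.052 + 63.839 ≈ 73.891 MBq.

73.9 MBq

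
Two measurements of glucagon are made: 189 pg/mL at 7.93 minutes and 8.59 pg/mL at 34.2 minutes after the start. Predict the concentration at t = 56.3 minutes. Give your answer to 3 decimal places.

0.638 pg/mL

Over Δt = 34.2 − 7.93 = 26.27 minutes, the level fell by a factor of 189/8.59 ≈ 22.002.
n = log₂(22.002) ≈ 4.4596 half-lives, so t½ = 26.27/4.4596 ≈ 5.8907 minutes.
From t = 34.2 to t = 56.3: 8.59 × (1/2)^((56.3−34.2)/5.8907) ≈ 0.63771 pg/mL.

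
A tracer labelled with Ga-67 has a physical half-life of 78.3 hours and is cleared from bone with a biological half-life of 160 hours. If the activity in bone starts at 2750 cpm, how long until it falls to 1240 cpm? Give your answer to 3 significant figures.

1/t_eff = 1/t_phys + 1/t_biol = 1/78.3 + 1/160 = 0.019021 per hour.
t_eff = 78.3 × 160 / (78.3 + 160) ≈ 52.572 hours.
n = log₂(2750/1240) ≈ 1.1491; t = 1.1491 × 52.572 ≈ 60.41 hours.

60.4 hours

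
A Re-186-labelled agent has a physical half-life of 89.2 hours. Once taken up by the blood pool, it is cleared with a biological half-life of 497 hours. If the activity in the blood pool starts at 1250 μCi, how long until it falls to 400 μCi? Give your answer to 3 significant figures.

124 hours

1/t_eff = 1/t_phys + 1/t_biol = 1/89.2 + 1/497 = 0.013223 per hour.
t_eff = 89.2 × 497 / (89.2 + 497) ≈ 75.627 hours.
n = log₂(1250/400) ≈ 1.6439; t = 1.6439 × 75.627 ≈ 124.32 hours.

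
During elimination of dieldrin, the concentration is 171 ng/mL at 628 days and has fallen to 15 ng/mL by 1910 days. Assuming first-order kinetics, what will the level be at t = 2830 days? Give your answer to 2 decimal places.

Over Δt = 1910 − 628 = 1282 days, the level fell by a factor of 171/15 ≈ 11.4.
n = log₂(11.4) ≈ 3.511 half-lives, so t½ = 1282/3.511 ≈ 365.14 days.
From t = 1910 to t = 2830: 15 × (1/2)^((2830−1910)/365.14) ≈ 2.6159 ng/mL.

2.62 ng/mL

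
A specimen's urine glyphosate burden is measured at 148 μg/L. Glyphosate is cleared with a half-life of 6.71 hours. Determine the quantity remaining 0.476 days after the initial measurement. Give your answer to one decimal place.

45.5 μg/L

Convert the elapsed time: 0.476 days = 11.424 hours.
Number of half-lives: n = 11.424/6.71 ≈ 1.7025.
Remaining = 148 × (1/2)^1.7025 = 148 × 0.30725 ≈ 45.472 μg/L.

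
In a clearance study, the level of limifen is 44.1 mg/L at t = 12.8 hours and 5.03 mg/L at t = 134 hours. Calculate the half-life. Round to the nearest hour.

Over Δt = 134 − 12.8 = 121.2 hours, the level fell by a factor of 44.1/5.03 ≈ 8.7674.
n = log₂(8.7674) ≈ 3.1321 half-lives, so t½ = 121.2/3.1321 ≈ 38.695 hours.

39 hours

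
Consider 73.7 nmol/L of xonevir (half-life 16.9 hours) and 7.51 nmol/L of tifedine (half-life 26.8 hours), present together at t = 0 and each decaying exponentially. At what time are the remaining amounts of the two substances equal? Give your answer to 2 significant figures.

150 hours

Set 73.7·(1/2)^(t/16.9) = 7.51·(1/2)^(t/26.8).
Taking log₂: log₂(73.7/7.51) = t·(1/16.9 − 1/26.8).
log₂(9.8136) = 3.2948; 1/16.9 − 1/26.8 = 0.021858.
t = 3.2948 / 0.021858 ≈ 150.73 hours.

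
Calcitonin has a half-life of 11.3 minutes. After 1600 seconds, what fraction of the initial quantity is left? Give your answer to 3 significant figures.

1600 seconds = 26.6667 minutes.
n = 26.6667/11.3 ≈ 2.3599 half-lives.
Fraction remaining = (1/2)^2.3599 ≈ 0.19481.

0.195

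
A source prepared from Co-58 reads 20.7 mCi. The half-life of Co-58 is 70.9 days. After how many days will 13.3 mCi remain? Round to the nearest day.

Fraction remaining = 13.3/20.7 ≈ 0.64251.
n = log₂(20.7/13.3) = ln(1.5564)/ln 2 ≈ 0.6382 half-lives.
t = n × t½ = 0.6382 × 70.9 ≈ 45.249 days.

45 days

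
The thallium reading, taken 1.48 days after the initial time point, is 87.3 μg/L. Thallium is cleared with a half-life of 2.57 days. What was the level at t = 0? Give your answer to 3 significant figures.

130 μg/L

Number of half-lives elapsed: n = 1.48/2.57 ≈ 0.57588.
A₀ = A × 2^n = 87.3 × 2^0.57588 = 87.3 × 1.4906 ≈ 130.13 μg/L.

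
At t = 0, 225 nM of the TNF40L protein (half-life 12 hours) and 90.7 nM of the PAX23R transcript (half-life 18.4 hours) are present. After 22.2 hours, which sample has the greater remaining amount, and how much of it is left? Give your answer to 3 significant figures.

TNF40L protein: 225 × (1/2)^1.85 ≈ 62.413 nM.
PAX23R transcript: 90.7 × (1/2)^1.2065 ≈ 39.301 nM.
TNF40L protein has more remaining, at ≈ 62.413 nM.

TNF40L protein, 62.4 nM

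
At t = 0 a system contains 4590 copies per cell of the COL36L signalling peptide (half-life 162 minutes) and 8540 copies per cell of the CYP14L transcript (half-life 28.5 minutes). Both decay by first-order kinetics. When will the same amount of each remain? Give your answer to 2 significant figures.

31 minutes

Set 4590·(1/2)^(t/162) = 8540·(1/2)^(t/28.5).
Taking log₂: log₂(4590/8540) = t·(1/162 − 1/28.5).
log₂(0.53747) = -0.89574; 1/162 − 1/28.5 = -0.028915.
t = -0.89574 / -0.028915 ≈ 30.979 minutes.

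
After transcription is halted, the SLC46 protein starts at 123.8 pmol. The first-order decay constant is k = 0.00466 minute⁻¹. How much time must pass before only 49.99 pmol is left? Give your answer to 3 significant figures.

t½ = ln 2 / k = 0.69315 / 0.00466 ≈ 148.74 minutes.
Fraction remaining = 49.99/123.8 ≈ 0.4038.
n = log₂(123.8/49.99) = ln(2.4765)/ln 2 ≈ 1.3083 half-lives.
t = n × t½ = 1.3083 × 148.74 ≈ 194.6 minutes.

195 minutes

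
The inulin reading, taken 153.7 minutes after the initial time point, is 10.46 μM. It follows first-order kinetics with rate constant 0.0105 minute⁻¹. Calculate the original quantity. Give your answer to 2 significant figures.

t½ = ln 2 / k = 0.69315 / 0.0105 ≈ 66.014 minutes.
Number of half-lives elapsed: n = 153.7/66.014 ≈ 2.3283.
A₀ = A × 2^n = 10.46 × 2^2.3283 = 10.46 × 5.0221 ≈ 52.531 μM.

53 μM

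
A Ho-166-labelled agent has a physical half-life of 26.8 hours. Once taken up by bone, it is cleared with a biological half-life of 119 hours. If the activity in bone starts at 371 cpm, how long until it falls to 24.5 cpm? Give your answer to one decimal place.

85.8 hours

1/t_eff = 1/t_phys + 1/t_biol = 1/26.8 + 1/119 = 0.045717 per hour.
t_eff = 26.8 × 119 / (26.8 + 119) ≈ 21.874 hours.
n = log₂(371/24.5) ≈ 3.9206; t = 3.9206 × 21.874 ≈ 85.758 hours.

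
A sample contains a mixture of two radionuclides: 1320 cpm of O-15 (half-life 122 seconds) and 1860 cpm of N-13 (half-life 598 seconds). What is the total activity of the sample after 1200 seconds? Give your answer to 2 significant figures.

460 cpm

O-15: 1320 × (1/2)^(1200/122) = 1320 × (1/2)^9.8361 ≈ 1.4442 cpm.
N-13: 1860 × (1/2)^(1200/598) = 1860 × (1/2)^2.0067 ≈ 462.85 cpm.
Total = 1.4442 + 462.85 ≈ 464.29 cpm.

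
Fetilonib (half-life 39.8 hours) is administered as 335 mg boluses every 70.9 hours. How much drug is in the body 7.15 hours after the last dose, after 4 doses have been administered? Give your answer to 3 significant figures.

The 4 doses were given 219.85, 148.95, 78.05, 7.15 hours ago.
Total = 335·(1/2)^(219.85/39.8) + 335·(1/2)^(148.95/39.8) + 335·(1/2)^(78.05/39.8) + 335·(1/2)^(7.15/39.8)
      = 7.2811 + 25.029 + 86.042 + 295.78 ≈ 414.13 mg.

414 mg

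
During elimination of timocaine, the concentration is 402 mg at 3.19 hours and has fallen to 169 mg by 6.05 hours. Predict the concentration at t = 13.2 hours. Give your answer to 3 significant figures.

19.4 mg

Over Δt = 6.05 − 3.19 = 2.86 hours, the level fell by a factor of 402/169 ≈ 2.3787.
n = log₂(2.3787) ≈ 1.2502 half-lives, so t½ = 2.86/1.2502 ≈ 2.2877 hours.
From t = 6.05 to t = 13.2: 169 × (1/2)^((13.2−6.05)/2.2877) ≈ 19.366 mg.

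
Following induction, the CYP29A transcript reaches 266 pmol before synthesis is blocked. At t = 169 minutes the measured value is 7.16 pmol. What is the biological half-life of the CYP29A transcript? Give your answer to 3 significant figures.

32.4 minutes

A/A₀ = 7.16/266 ≈ 0.026917.
n = log₂(37.151) ≈ 5.2153 half-lives elapsed in 169 minutes.
t½ = 169/5.2153 ≈ 32.405 minutes.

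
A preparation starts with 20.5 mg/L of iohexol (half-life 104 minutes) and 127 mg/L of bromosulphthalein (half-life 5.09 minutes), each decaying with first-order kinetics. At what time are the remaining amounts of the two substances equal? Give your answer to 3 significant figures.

Set 20.5·(1/2)^(t/104) = 127·(1/2)^(t/5.09).
Taking log₂: log₂(20.5/127) = t·(1/104 − 1/5.09).
log₂(0.16142) = -2.6311; 1/104 − 1/5.09 = -0.18685.
t = -2.6311 / -0.18685 ≈ 14.082 minutes.

14.1 minutes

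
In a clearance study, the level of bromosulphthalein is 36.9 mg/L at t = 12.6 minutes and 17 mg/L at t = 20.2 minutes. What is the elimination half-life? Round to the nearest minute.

7 minutes

Over Δt = 20.2 − 12.6 = 7.6 minutes, the level fell by a factor of 36.9/17 ≈ 2.1706.
n = log₂(2.1706) ≈ 1.1181 half-lives, so t½ = 7.6/1.1181 ≈ 6.7973 minutes.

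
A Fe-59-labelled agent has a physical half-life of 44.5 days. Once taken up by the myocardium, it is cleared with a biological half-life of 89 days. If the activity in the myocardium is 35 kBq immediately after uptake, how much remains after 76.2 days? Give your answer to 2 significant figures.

5.9 kBq

1/t_eff = 1/t_phys + 1/t_biol = 1/44.5 + 1/89 = 0.033708 per day.
t_eff = 44.5 × 89 / (44.5 + 89) ≈ 29.667 days.
Remaining = 35 × (1/2)^(76.2/29.667) = 35 × (1/2)^2.5685 ≈ 5.9001 kBq.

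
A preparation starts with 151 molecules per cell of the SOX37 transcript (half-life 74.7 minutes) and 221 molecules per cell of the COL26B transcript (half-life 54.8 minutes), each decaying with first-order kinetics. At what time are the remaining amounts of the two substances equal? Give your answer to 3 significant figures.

Set 151·(1/2)^(t/74.7) = 221·(1/2)^(t/54.8).
Taking log₂: log₂(151/221) = t·(1/74.7 − 1/54.8).
log₂(0.68326) = -0.5495; 1/74.7 − 1/54.8 = -0.0048613.
t = -0.5495 / -0.0048613 ≈ 113.04 minutes.

113 minutes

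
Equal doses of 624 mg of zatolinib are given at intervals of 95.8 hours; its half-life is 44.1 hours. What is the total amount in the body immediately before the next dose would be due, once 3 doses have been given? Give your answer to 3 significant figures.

The 3 doses were given 287.4, 191.6, 95.8 hours ago.
Total = 624·(1/2)^(287.4/44.1) + 624·(1/2)^(191.6/44.1) + 624·(1/2)^(95.8/44.1)
      = 6.8135 + 30.712 + 138.44 ≈ 175.96 mg.

176 mg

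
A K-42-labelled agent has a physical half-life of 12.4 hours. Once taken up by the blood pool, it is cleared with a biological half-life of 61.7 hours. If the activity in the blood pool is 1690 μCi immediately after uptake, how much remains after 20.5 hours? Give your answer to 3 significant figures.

427 μCi

1/t_eff = 1/t_phys + 1/t_biol = 1/12.4 + 1/61.7 = 0.096853 per hour.
t_eff = 12.4 × 61.7 / (12.4 + 61.7) ≈ 10.325 hours.
Remaining = 1690 × (1/2)^(20.5/10.325) = 1690 × (1/2)^1.9855 ≈ 426.77 μCi.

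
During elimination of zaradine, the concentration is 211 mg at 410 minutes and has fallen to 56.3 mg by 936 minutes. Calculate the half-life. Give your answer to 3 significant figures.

Over Δt = 936 − 410 = 526 minutes, the level fell by a factor of 211/56.3 ≈ 3.7478.
n = log₂(3.7478) ≈ 1.906 half-lives, so t½ = 526/1.906 ≈ 275.97 minutes.

276 minutes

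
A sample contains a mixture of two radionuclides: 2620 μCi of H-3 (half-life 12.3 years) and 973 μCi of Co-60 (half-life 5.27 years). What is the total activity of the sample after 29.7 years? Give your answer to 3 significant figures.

511 μCi

H-3: 2620 × (1/2)^(29.7/12.3) = 2620 × (1/2)^2.4146 ≈ 491.39 μCi.
Co-60: 973 × (1/2)^(29.7/5.27) = 973 × (1/2)^5.6357 ≈ 19.571 μCi.
Total = 491.39 + 19.571 ≈ 510.96 μCi.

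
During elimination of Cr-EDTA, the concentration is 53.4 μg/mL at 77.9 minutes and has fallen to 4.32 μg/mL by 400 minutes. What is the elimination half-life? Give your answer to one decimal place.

Over Δt = 400 − 77.9 = 322.1 minutes, the level fell by a factor of 53.4/4.32 ≈ 12.361.
n = log₂(12.361) ≈ 3.6277 half-lives, so t½ = 322.1/3.6277 ≈ 88.788 minutes.

88.8 minutes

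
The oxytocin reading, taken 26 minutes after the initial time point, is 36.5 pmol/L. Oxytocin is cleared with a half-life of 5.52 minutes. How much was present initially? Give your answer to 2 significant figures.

Number of half-lives elapsed: n = 26/5.52 ≈ 4.7101.
A₀ = A × 2^n = 36.5 × 2^4.7101 = 36.5 × 26.175 ≈ 955.41 pmol/L.

960 pmol/L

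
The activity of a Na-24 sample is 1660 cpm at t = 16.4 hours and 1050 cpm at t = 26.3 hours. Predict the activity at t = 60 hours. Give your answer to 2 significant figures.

220 cpm

Over Δt = 26.3 − 16.4 = 9.9 hours, the level fell by a factor of 1660/1050 ≈ 1.581.
n = log₂(1.581) ≈ 0.66079 half-lives, so t½ = 9.9/0.66079 ≈ 14.982 hours.
From t = 26.3 to t = 60: 1050 × (1/2)^((60−26.3)/14.982) ≈ 220.83 cpm.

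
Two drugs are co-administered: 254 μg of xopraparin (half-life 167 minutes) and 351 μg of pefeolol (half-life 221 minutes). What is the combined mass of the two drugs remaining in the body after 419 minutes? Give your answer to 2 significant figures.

140 μg

xopraparin: 254 × (1/2)^(419/167) = 254 × (1/2)^2.509 ≈ 44.623 μg.
pefeolol: 351 × (1/2)^(419/221) = 351 × (1/2)^1.8959 ≈ 94.314 μg.
Total = 44.623 + 94.314 ≈ 138.94 μg.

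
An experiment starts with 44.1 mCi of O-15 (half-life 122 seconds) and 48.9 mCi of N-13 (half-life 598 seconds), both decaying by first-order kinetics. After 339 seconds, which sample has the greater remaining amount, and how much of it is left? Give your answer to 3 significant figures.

N-13, 33.0 mCi

O-15: 44.1 × (1/2)^2.7787 ≈ 6.4264 mCi.
N-13: 48.9 × (1/2)^0.56689 ≈ 33.011 mCi.
N-13 has more remaining, at ≈ 33.011 mCi.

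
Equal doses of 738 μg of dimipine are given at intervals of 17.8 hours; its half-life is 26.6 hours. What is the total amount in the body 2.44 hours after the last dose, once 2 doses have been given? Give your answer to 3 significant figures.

The 2 doses were given 20.24, 2.44 hours ago.
Total = 738·(1/2)^(20.24/26.6) + 738·(1/2)^(2.44/26.6)
      = 435.51 + 692.54 ≈ 1128.1 μg.

1130 μg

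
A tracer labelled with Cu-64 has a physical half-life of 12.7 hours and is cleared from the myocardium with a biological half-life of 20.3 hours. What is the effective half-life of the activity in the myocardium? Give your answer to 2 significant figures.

1/t_eff = 1/t_phys + 1/t_biol = 1/12.7 + 1/20.3 = 0.128 per hour.
t_eff = 12.7 × 20.3 / (12.7 + 20.3) ≈ 7.8124 hours.

7.8 hours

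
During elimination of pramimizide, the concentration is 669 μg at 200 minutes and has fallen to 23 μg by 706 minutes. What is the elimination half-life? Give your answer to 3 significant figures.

Over Δt = 706 − 200 = 506 minutes, the level fell by a factor of 669/23 ≈ 29.087.
n = log₂(29.087) ≈ 4.8623 half-lives, so t½ = 506/4.8623 ≈ 104.07 minutes.

104 minutes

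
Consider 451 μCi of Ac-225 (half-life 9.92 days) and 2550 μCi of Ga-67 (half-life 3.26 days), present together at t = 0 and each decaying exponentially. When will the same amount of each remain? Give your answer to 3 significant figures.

12.1 days

Set 451·(1/2)^(t/9.92) = 2550·(1/2)^(t/3.26).
Taking log₂: log₂(451/2550) = t·(1/9.92 − 1/3.26).
log₂(0.17686) = -2.4993; 1/9.92 − 1/3.26 = -0.20594.
t = -2.4993 / -0.20594 ≈ 12.136 days.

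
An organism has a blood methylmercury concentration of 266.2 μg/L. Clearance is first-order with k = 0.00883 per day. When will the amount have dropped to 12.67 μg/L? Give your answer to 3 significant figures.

345 days

t½ = ln 2 / k = 0.69315 / 0.00883 ≈ 78.499 days.
Fraction remaining = 12.67/266.2 ≈ 0.047596.
n = log₂(266.2/12.67) = ln(21.01)/ln 2 ≈ 4.393 half-lives.
t = n × t½ = 4.393 × 78.499 ≈ 344.85 days.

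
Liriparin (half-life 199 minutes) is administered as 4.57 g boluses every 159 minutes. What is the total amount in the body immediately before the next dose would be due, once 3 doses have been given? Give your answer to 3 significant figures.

5.00 g

The 3 doses were given 477, 318, 159 minutes ago.
Total = 4.57·(1/2)^(477/199) + 4.57·(1/2)^(318/199) + 4.57·(1/2)^(159/199)
      = 0.86766 + 1.5096 + 2.6266 ≈ 5.0039 g.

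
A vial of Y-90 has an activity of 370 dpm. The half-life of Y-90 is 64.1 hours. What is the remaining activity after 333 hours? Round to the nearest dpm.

Number of half-lives: n = 333/64.1 ≈ 5.195.
Remaining = 370 × (1/2)^5.195 = 370 × 0.027299 ≈ 10.101 dpm.

10 dpm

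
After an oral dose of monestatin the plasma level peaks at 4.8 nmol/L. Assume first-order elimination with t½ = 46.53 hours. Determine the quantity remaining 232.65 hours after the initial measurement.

0.15 nmol/L

Elapsed time is 5 half-lives (232.65/46.53).
Each half-life halves the amount: 4.8 × (1/2)^5 = 4.8/32 = 0.15 nmol/L.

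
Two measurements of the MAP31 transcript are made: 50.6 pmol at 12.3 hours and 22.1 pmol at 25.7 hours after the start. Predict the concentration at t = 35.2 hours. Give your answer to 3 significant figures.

12.3 pmol

Over Δt = 25.7 − 12.3 = 13.4 hours, the level fell by a factor of 50.6/22.1 ≈ 2.2896.
n = log₂(2.2896) ≈ 1.1951 half-lives, so t½ = 13.4/1.1951 ≈ 11.213 hours.
From t = 25.7 to t = 35.2: 22.1 × (1/2)^((35.2−25.7)/11.213) ≈ 12.284 pmol.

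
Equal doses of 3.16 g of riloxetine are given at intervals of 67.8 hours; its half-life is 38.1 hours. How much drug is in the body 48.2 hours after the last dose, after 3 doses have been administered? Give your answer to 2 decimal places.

The 3 doses were given 183.8, 116, 48.2 hours ago.
Total = 3.16·(1/2)^(183.8/38.1) + 3.16·(1/2)^(116/38.1) + 3.16·(1/2)^(48.2/38.1)
      = 0.11155 + 0.38297 + 1.3148 ≈ 1.8093 g.

1.81 g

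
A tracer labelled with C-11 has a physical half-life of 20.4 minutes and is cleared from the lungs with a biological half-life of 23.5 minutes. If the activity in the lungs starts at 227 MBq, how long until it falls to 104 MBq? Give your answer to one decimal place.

12.3 minutes

1/t_eff = 1/t_phys + 1/t_biol = 1/20.4 + 1/23.5 = 0.091573 per minute.
t_eff = 20.4 × 23.5 / (20.4 + 23.5) ≈ 10.92 minutes.
n = log₂(227/104) ≈ 1.1261; t = 1.1261 × 10.92 ≈ 12.297 minutes.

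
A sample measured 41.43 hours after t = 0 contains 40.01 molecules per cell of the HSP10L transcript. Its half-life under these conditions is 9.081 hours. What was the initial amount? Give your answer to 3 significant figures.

945 molecules per cell

Number of half-lives elapsed: n = 41.43/9.081 ≈ 4.5623.
A₀ = A × 2^n = 40.01 × 2^4.5623 = 40.01 × 23.625 ≈ 945.26 molecules per cell.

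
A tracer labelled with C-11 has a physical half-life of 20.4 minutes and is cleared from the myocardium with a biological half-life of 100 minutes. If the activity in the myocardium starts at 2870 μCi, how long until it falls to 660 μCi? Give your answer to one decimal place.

1/t_eff = 1/t_phys + 1/t_biol = 1/20.4 + 1/100 = 0.05902 per minute.
t_eff = 20.4 × 100 / (20.4 + 100) ≈ 16.944 minutes.
n = log₂(2870/660) ≈ 2.1205; t = 2.1205 × 16.944 ≈ 35.929 minutes.

35.9 minutes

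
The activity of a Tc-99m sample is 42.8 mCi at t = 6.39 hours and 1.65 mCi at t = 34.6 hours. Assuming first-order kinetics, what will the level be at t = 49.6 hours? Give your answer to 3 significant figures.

Over Δt = 34.6 − 6.39 = 28.21 hours, the level fell by a factor of 42.8/1.65 ≈ 25.939.
n = log₂(25.939) ≈ 4.6971 half-lives, so t½ = 28.21/4.6971 ≈ 6.0059 hours.
From t = 34.6 to t = 49.6: 1.65 × (1/2)^((49.6−34.6)/6.0059) ≈ 0.29218 mCi.

0.292 mCi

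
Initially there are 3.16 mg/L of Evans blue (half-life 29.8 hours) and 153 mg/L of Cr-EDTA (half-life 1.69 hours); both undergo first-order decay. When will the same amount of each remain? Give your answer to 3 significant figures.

Set 3.16·(1/2)^(t/29.8) = 153·(1/2)^(t/1.69).
Taking log₂: log₂(3.16/153) = t·(1/29.8 − 1/1.69).
log₂(0.020654) = -5.5975; 1/29.8 − 1/1.69 = -0.55816.
t = -5.5975 / -0.55816 ≈ 10.028 hours.

10.0 hours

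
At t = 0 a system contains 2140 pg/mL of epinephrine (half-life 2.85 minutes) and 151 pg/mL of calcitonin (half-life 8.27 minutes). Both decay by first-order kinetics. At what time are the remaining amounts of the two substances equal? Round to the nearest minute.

17 minutes

Set 2140·(1/2)^(t/2.85) = 151·(1/2)^(t/8.27).
Taking log₂: log₂(2140/151) = t·(1/2.85 − 1/8.27).
log₂(14.172) = 3.825; 1/2.85 − 1/8.27 = 0.22996.
t = 3.825 / 0.22996 ≈ 16.633 minutes.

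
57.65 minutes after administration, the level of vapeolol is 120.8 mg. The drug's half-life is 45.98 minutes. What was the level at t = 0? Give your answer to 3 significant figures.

Number of half-lives elapsed: n = 57.65/45.98 ≈ 1.2538.
A₀ = A × 2^n = 120.8 × 2^1.2538 = 120.8 × 2.3847 ≈ 288.07 mg.

288 mg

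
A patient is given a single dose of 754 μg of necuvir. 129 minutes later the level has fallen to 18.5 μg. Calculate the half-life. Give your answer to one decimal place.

24.1 minutes

A/A₀ = 18.5/754 ≈ 0.024536.
n = log₂(40.757) ≈ 5.349 half-lives elapsed in 129 minutes.
t½ = 129/5.349 ≈ 24.117 minutes.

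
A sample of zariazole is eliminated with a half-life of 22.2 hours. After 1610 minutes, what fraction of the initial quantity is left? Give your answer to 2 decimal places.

1610 minutes = 26.8333 hours.
n = 26.8333/22.2 ≈ 1.2087 half-lives.
Fraction remaining = (1/2)^1.2087 ≈ 0.43266.

0.43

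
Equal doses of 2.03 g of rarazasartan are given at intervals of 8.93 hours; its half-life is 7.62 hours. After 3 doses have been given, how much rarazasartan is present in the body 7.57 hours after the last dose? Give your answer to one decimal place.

1.7 g

The 3 doses were given 25.43, 16.5, 7.57 hours ago.
Total = 2.03·(1/2)^(25.43/7.62) + 2.03·(1/2)^(16.5/7.62) + 2.03·(1/2)^(7.57/7.62)
      = 0.20085 + 0.45254 + 1.0196 ≈ 1.673 g.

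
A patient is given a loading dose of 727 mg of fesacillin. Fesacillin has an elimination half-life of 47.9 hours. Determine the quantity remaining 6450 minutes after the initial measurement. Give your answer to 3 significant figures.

153 mg

Convert the elapsed time: 6450 minutes = 107.5 hours.
Number of half-lives: n = 107.5/47.9 ≈ 2.2443.
Remaining = 727 × (1/2)^2.2443 = 727 × 0.21106 ≈ 153.44 mg.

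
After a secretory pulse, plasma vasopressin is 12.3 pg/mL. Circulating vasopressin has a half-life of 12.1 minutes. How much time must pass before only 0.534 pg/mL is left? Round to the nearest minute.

Fraction remaining = 0.534/12.3 ≈ 0.043415.
n = log₂(12.3/0.534) = ln(23.034)/ln 2 ≈ 4.5257 half-lives.
t = n × t½ = 4.5257 × 12.1 ≈ 54.761 minutes.

55 minutes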